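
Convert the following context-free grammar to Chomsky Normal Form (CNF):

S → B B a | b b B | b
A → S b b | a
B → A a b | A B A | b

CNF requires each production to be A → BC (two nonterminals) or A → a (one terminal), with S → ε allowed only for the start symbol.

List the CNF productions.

TA → a; TB → b; S → b; A → a; B → b; S → B X0; X0 → B TA; S → TB X1; X1 → TB B; A → S X2; X2 → TB TB; B → A X3; X3 → TA TB; B → A X4; X4 → B A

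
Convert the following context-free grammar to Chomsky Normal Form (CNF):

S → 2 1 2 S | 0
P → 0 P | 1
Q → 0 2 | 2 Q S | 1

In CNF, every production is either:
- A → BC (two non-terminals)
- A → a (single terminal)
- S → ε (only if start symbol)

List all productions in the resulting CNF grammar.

T2 → 2; T1 → 1; S → 0; T0 → 0; P → 1; Q → 1; S → T2 X0; X0 → T1 X1; X1 → T2 S; P → T0 P; Q → T0 T2; Q → T2 X2; X2 → Q S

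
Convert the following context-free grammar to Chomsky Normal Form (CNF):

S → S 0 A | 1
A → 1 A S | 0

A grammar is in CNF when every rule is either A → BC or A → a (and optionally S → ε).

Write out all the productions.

T0 → 0; S → 1; T1 → 1; A → 0; S → S X0; X0 → T0 A; A → T1 X1; X1 → A S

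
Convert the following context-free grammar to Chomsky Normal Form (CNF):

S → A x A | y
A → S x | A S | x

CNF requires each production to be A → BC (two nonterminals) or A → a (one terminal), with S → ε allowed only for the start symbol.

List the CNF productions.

TX → x; S → y; A → x; S → A X0; X0 → TX A; A → S TX; A → A S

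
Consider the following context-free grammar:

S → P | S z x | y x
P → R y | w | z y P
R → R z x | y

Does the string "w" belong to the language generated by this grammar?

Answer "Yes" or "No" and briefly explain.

Yes - a valid derivation exists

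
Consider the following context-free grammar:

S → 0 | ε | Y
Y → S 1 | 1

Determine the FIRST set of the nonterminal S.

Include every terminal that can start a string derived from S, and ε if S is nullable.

We compute FIRST(S) using the standard algorithm.
FIRST(S) = {0, 1, ε}
FIRST(Y) = {0, 1}
Therefore, FIRST(S) = {0, 1, ε}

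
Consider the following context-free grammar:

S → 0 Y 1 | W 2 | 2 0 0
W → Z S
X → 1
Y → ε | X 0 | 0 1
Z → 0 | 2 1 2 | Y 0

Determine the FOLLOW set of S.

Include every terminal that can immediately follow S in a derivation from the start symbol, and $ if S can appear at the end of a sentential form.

We compute FOLLOW(S) using the standard algorithm.
FOLLOW(S) starts with {$}.
FIRST(S) = {0, 1, 2}
FIRST(W) = {0, 1, 2}
FIRST(X) = {1}
FIRST(Y) = {0, 1, ε}
FIRST(Z) = {0, 1, 2}
FOLLOW(S) = {$, 2}
FOLLOW(W) = {2}
FOLLOW(X) = {0}
FOLLOW(Y) = {0, 1}
FOLLOW(Z) = {0, 1, 2}
Therefore, FOLLOW(S) = {$, 2}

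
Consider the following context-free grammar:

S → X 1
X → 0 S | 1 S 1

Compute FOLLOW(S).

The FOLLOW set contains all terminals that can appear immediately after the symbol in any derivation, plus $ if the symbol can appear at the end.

We compute FOLLOW(S) using the standard algorithm.
FOLLOW(S) starts with {$}.
FIRST(S) = {0, 1}
FIRST(X) = {0, 1}
FOLLOW(S) = {$, 1}
FOLLOW(X) = {1}
Therefore, FOLLOW(S) = {$, 1}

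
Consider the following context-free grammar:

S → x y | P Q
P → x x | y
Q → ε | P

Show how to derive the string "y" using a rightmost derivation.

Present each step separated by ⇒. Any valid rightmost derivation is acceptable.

S ⇒ P Q ⇒ P ⇒ y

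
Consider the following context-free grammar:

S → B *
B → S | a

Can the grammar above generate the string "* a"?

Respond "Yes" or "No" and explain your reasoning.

No - no valid derivation exists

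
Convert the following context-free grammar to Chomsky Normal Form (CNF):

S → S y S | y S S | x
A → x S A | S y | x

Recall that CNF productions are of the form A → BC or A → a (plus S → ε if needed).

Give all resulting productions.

TY → y; S → x; TX → x; A → x; S → S X0; X0 → TY S; S → TY X1; X1 → S S; A → TX X2; X2 → S A; A → S TY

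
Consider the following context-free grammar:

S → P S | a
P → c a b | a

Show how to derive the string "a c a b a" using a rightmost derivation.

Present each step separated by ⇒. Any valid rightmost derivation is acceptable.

S ⇒ P S ⇒ P P S ⇒ P P a ⇒ P c a b a ⇒ a c a b a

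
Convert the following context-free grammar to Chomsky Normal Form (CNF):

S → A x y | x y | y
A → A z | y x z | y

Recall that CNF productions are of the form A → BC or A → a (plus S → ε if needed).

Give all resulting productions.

TX → x; TY → y; S → y; TZ → z; A → y; S → A X0; X0 → TX TY; S → TX TY; A → A TZ; A → TY X1; X1 → TX TZ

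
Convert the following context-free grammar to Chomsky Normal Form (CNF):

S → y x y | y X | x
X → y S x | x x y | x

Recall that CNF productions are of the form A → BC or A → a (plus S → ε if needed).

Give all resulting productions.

TY → y; TX → x; S → x; X → x; S → TY X0; X0 → TX TY; S → TY X; X → TY X1; X1 → S TX; X → TX X2; X2 → TX TY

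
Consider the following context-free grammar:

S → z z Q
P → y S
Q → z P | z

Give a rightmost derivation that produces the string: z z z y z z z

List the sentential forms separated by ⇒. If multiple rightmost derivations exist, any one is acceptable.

S ⇒ z z Q ⇒ z z z P ⇒ z z z y S ⇒ z z z y z z Q ⇒ z z z y z z z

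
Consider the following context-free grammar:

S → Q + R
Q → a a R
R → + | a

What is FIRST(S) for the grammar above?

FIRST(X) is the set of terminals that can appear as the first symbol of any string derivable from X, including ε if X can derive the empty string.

We compute FIRST(S) using the standard algorithm.
FIRST(Q) = {a}
FIRST(R) = {+, a}
FIRST(S) = {a}
Therefore, FIRST(S) = {a}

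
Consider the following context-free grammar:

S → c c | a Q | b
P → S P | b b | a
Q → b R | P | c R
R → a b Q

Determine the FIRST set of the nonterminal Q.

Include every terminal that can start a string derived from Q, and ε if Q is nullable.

We compute FIRST(Q) using the standard algorithm.
FIRST(P) = {a, b, c}
FIRST(Q) = {a, b, c}
FIRST(R) = {a}
FIRST(S) = {a, b, c}
Therefore, FIRST(Q) = {a, b, c}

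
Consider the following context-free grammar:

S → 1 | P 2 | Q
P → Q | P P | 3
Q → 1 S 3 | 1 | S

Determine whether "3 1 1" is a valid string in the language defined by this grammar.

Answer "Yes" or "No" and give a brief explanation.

No - no valid derivation exists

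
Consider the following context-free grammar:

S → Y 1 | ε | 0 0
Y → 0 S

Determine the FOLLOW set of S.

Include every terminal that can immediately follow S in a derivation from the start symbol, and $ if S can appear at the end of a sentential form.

We compute FOLLOW(S) using the standard algorithm.
FOLLOW(S) starts with {$}.
FIRST(S) = {0, ε}
FIRST(Y) = {0}
FOLLOW(S) = {$, 1}
FOLLOW(Y) = {1}
Therefore, FOLLOW(S) = {$, 1}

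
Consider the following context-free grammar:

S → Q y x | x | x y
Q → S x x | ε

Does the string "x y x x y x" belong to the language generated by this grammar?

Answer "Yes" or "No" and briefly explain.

Yes - a valid derivation exists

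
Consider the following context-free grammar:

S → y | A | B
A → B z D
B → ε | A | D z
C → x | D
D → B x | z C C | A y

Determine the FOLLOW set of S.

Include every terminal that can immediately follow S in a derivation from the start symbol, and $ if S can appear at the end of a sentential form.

We compute FOLLOW(S) using the standard algorithm.
FOLLOW(S) starts with {$}.
FIRST(A) = {x, z}
FIRST(B) = {x, z, ε}
FIRST(C) = {x, z}
FIRST(D) = {x, z}
FIRST(S) = {x, y, z, ε}
FOLLOW(A) = {$, x, y, z}
FOLLOW(B) = {$, x, z}
FOLLOW(C) = {$, x, y, z}
FOLLOW(D) = {$, x, y, z}
FOLLOW(S) = {$}
Therefore, FOLLOW(S) = {$}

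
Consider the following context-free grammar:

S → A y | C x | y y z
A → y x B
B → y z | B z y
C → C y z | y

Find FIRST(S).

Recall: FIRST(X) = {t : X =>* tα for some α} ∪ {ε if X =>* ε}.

We compute FIRST(S) using the standard algorithm.
FIRST(A) = {y}
FIRST(B) = {y}
FIRST(C) = {y}
FIRST(S) = {y}
Therefore, FIRST(S) = {y}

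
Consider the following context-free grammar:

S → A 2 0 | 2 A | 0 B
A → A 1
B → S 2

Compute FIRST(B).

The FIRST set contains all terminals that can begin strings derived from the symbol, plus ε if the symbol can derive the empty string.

We compute FIRST(B) using the standard algorithm.
FIRST(A) = {}
FIRST(B) = {0, 2}
FIRST(S) = {0, 2}
Therefore, FIRST(B) = {0, 2}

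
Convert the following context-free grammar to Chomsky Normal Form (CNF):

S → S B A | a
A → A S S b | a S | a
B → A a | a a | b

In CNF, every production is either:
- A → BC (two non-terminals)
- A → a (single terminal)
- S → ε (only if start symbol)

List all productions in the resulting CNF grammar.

S → a; TB → b; TA → a; A → a; B → b; S → S X0; X0 → B A; A → A X1; X1 → S X2; X2 → S TB; A → TA S; B → A TA; B → TA TA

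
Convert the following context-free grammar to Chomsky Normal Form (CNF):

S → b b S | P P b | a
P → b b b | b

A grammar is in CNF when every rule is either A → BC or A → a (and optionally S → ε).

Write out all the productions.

TB → b; S → a; P → b; S → TB X0; X0 → TB S; S → P X1; X1 → P TB; P → TB X2; X2 → TB TB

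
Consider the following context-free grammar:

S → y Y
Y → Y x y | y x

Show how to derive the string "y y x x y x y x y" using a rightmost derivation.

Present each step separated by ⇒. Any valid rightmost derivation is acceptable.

S ⇒ y Y ⇒ y Y x y ⇒ y Y x y x y ⇒ y Y x y x y x y ⇒ y y x x y x y x y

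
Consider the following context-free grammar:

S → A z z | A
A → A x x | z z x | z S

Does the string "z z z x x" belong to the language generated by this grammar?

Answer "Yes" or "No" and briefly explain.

No - no valid derivation exists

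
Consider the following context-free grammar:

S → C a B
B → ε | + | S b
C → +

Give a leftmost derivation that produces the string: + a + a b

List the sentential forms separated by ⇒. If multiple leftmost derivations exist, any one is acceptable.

S ⇒ C a B ⇒ + a B ⇒ + a S b ⇒ + a C a B b ⇒ + a + a B b ⇒ + a + a b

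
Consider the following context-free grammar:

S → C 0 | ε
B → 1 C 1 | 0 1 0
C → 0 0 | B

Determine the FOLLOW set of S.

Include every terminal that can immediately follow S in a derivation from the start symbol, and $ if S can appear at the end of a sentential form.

We compute FOLLOW(S) using the standard algorithm.
FOLLOW(S) starts with {$}.
FIRST(B) = {0, 1}
FIRST(C) = {0, 1}
FIRST(S) = {0, 1, ε}
FOLLOW(B) = {0, 1}
FOLLOW(C) = {0, 1}
FOLLOW(S) = {$}
Therefore, FOLLOW(S) = {$}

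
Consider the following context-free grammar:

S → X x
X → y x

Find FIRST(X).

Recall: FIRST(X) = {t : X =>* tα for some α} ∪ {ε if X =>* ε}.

We compute FIRST(X) using the standard algorithm.
FIRST(S) = {y}
FIRST(X) = {y}
Therefore, FIRST(X) = {y}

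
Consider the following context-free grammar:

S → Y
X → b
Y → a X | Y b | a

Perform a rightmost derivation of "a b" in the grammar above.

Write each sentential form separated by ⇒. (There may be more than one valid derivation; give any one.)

S ⇒ Y ⇒ a X ⇒ a b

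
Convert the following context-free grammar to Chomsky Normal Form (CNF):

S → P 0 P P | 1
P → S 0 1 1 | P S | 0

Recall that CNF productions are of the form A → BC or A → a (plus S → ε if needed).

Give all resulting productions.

T0 → 0; S → 1; T1 → 1; P → 0; S → P X0; X0 → T0 X1; X1 → P P; P → S X2; X2 → T0 X3; X3 → T1 T1; P → P S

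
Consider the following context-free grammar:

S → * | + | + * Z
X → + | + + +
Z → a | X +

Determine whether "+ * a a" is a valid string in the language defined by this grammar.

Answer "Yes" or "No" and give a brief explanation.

No - no valid derivation exists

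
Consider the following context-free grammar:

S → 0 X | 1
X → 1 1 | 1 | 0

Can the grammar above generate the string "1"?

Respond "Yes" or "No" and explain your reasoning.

Yes - a valid derivation exists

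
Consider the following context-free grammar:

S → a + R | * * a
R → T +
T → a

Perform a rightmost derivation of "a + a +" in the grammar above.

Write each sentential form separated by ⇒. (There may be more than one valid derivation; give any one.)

S ⇒ a + R ⇒ a + T + ⇒ a + a +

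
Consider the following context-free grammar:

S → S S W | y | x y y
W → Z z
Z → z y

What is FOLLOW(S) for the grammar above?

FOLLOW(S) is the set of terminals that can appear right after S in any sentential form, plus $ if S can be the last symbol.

We compute FOLLOW(S) using the standard algorithm.
FOLLOW(S) starts with {$}.
FIRST(S) = {x, y}
FIRST(W) = {z}
FIRST(Z) = {z}
FOLLOW(S) = {$, x, y, z}
FOLLOW(W) = {$, x, y, z}
FOLLOW(Z) = {z}
Therefore, FOLLOW(S) = {$, x, y, z}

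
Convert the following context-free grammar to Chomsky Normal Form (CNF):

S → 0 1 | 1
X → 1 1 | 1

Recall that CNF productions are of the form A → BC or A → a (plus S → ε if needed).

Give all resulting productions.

T0 → 0; T1 → 1; S → 1; X → 1; S → T0 T1; X → T1 T1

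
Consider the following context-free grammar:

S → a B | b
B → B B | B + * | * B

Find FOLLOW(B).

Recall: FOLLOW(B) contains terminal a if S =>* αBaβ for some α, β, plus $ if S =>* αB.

We compute FOLLOW(B) using the standard algorithm.
FOLLOW(S) starts with {$}.
FIRST(B) = {*}
FIRST(S) = {a, b}
FOLLOW(B) = {$, *, +}
FOLLOW(S) = {$}
Therefore, FOLLOW(B) = {$, *, +}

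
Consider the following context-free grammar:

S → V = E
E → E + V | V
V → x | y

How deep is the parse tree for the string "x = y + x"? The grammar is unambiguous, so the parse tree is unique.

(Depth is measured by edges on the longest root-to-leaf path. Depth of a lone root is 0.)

4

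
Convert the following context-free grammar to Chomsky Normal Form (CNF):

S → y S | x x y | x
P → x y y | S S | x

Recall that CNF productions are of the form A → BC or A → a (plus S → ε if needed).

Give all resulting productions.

TY → y; TX → x; S → x; P → x; S → TY S; S → TX X0; X0 → TX TY; P → TX X1; X1 → TY TY; P → S S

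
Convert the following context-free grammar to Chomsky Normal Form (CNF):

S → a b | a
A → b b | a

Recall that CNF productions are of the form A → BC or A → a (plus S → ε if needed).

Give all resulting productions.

TA → a; TB → b; S → a; A → a; S → TA TB; A → TB TB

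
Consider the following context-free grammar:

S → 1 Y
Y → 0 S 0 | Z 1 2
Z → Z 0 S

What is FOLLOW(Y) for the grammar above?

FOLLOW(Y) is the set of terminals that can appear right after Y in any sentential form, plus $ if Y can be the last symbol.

We compute FOLLOW(Y) using the standard algorithm.
FOLLOW(S) starts with {$}.
FIRST(S) = {1}
FIRST(Y) = {0}
FIRST(Z) = {}
FOLLOW(S) = {$, 0, 1}
FOLLOW(Y) = {$, 0, 1}
FOLLOW(Z) = {0, 1}
Therefore, FOLLOW(Y) = {$, 0, 1}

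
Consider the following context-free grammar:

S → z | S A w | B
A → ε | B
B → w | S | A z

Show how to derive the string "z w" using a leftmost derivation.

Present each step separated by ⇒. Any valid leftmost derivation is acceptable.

S ⇒ S A w ⇒ z A w ⇒ z w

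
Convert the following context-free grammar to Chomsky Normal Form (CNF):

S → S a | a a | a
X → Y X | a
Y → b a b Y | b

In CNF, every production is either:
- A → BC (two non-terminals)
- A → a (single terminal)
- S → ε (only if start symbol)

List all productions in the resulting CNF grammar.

TA → a; S → a; X → a; TB → b; Y → b; S → S TA; S → TA TA; X → Y X; Y → TB X0; X0 → TA X1; X1 → TB Y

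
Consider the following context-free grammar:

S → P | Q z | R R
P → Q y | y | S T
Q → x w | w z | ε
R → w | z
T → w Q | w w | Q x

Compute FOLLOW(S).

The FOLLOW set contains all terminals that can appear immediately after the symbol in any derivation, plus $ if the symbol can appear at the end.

We compute FOLLOW(S) using the standard algorithm.
FOLLOW(S) starts with {$}.
FIRST(P) = {w, x, y, z}
FIRST(Q) = {w, x, ε}
FIRST(R) = {w, z}
FIRST(S) = {w, x, y, z}
FIRST(T) = {w, x}
FOLLOW(P) = {$, w, x}
FOLLOW(Q) = {$, w, x, y, z}
FOLLOW(R) = {$, w, x, z}
FOLLOW(S) = {$, w, x}
FOLLOW(T) = {$, w, x}
Therefore, FOLLOW(S) = {$, w, x}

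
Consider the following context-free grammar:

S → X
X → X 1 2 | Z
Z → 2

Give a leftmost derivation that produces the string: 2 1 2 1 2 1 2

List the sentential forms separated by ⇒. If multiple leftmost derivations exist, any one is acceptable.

S ⇒ X ⇒ X 1 2 ⇒ X 1 2 1 2 ⇒ X 1 2 1 2 1 2 ⇒ Z 1 2 1 2 1 2 ⇒ 2 1 2 1 2 1 2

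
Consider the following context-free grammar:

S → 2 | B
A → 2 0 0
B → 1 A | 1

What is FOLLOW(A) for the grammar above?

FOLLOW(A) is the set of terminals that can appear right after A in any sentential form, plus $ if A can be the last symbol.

We compute FOLLOW(A) using the standard algorithm.
FOLLOW(S) starts with {$}.
FIRST(A) = {2}
FIRST(B) = {1}
FIRST(S) = {1, 2}
FOLLOW(A) = {$}
FOLLOW(B) = {$}
FOLLOW(S) = {$}
Therefore, FOLLOW(A) = {$}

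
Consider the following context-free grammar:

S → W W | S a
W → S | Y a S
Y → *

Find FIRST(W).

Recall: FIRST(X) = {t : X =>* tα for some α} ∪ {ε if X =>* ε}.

We compute FIRST(W) using the standard algorithm.
FIRST(S) = {*}
FIRST(W) = {*}
FIRST(Y) = {*}
Therefore, FIRST(W) = {*}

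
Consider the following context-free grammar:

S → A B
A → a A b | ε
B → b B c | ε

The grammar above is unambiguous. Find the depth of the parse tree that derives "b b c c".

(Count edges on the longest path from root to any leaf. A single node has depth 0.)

4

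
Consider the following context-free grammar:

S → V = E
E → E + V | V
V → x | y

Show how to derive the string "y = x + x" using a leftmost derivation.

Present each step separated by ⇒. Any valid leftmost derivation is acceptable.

S ⇒ V = E ⇒ y = E ⇒ y = E + V ⇒ y = V + V ⇒ y = x + V ⇒ y = x + x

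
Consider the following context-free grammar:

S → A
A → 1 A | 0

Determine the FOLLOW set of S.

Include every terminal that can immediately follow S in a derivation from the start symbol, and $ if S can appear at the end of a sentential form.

We compute FOLLOW(S) using the standard algorithm.
FOLLOW(S) starts with {$}.
FIRST(A) = {0, 1}
FIRST(S) = {0, 1}
FOLLOW(A) = {$}
FOLLOW(S) = {$}
Therefore, FOLLOW(S) = {$}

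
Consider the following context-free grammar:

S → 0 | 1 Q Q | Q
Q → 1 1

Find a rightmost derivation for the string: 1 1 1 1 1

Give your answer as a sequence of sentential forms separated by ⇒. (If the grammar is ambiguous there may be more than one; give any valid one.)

S ⇒ 1 Q Q ⇒ 1 Q 1 1 ⇒ 1 1 1 1 1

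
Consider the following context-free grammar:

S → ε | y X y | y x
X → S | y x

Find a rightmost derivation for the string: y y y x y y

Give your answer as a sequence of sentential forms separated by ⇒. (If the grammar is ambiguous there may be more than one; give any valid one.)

S ⇒ y X y ⇒ y S y ⇒ y y X y y ⇒ y y y x y y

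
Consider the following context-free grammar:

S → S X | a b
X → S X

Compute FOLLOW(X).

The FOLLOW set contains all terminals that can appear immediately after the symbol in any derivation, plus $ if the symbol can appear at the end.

We compute FOLLOW(X) using the standard algorithm.
FOLLOW(S) starts with {$}.
FIRST(S) = {a}
FIRST(X) = {a}
FOLLOW(S) = {$, a}
FOLLOW(X) = {$, a}
Therefore, FOLLOW(X) = {$, a}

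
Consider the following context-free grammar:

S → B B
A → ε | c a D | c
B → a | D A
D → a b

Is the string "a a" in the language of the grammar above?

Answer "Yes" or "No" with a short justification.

Yes - a valid derivation exists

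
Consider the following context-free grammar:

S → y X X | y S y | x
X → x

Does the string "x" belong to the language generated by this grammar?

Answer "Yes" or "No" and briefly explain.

Yes - a valid derivation exists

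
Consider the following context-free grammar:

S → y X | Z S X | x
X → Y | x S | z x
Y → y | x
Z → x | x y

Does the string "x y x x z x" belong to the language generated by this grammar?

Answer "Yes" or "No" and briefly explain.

Yes - a valid derivation exists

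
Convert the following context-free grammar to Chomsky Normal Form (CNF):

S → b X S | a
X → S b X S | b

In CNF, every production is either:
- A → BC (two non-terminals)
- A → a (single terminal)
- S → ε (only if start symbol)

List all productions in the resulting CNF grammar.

TB → b; S → a; X → b; S → TB X0; X0 → X S; X → S X1; X1 → TB X2; X2 → X S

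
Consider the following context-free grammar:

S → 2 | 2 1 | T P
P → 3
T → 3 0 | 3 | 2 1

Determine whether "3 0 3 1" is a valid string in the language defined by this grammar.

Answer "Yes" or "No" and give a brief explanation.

No - no valid derivation exists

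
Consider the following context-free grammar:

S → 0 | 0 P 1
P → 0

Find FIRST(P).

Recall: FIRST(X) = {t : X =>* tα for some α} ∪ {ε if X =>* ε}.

We compute FIRST(P) using the standard algorithm.
FIRST(P) = {0}
FIRST(S) = {0}
Therefore, FIRST(P) = {0}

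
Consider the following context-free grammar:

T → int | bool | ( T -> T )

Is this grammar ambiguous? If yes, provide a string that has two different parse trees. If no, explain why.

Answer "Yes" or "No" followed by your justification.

No - the grammar is unambiguous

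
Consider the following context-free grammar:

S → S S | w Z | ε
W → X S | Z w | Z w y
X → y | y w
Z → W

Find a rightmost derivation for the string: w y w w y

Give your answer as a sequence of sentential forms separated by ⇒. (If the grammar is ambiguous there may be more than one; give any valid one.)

S ⇒ w Z ⇒ w W ⇒ w Z w y ⇒ w W w y ⇒ w X S w y ⇒ w X w y ⇒ w y w w y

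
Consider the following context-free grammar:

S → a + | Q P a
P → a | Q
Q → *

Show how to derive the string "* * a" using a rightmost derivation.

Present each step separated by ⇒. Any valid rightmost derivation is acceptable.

S ⇒ Q P a ⇒ Q Q a ⇒ Q * a ⇒ * * a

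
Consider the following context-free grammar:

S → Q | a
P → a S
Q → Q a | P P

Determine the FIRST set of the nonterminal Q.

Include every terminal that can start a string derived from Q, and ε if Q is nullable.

We compute FIRST(Q) using the standard algorithm.
FIRST(P) = {a}
FIRST(Q) = {a}
FIRST(S) = {a}
Therefore, FIRST(Q) = {a}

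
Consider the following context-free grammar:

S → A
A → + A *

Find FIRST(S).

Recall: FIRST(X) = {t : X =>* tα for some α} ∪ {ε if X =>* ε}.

We compute FIRST(S) using the standard algorithm.
FIRST(A) = {+}
FIRST(S) = {+}
Therefore, FIRST(S) = {+}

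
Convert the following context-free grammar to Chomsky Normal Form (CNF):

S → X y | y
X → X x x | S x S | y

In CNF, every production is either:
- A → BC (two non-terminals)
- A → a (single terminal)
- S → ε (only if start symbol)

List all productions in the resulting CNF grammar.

TY → y; S → y; TX → x; X → y; S → X TY; X → X X0; X0 → TX TX; X → S X1; X1 → TX S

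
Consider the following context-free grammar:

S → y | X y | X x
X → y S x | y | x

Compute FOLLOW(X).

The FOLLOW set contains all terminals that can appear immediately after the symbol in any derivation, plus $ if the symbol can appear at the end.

We compute FOLLOW(X) using the standard algorithm.
FOLLOW(S) starts with {$}.
FIRST(S) = {x, y}
FIRST(X) = {x, y}
FOLLOW(S) = {$, x}
FOLLOW(X) = {x, y}
Therefore, FOLLOW(X) = {x, y}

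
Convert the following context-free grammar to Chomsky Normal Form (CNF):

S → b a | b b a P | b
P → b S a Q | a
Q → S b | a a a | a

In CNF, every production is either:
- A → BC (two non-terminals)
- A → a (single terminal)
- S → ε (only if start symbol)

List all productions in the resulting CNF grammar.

TB → b; TA → a; S → b; P → a; Q → a; S → TB TA; S → TB X0; X0 → TB X1; X1 → TA P; P → TB X2; X2 → S X3; X3 → TA Q; Q → S TB; Q → TA X4; X4 → TA TA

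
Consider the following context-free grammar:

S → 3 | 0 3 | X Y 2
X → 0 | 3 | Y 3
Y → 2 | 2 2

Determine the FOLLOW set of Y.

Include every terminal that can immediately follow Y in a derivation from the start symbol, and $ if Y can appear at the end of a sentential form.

We compute FOLLOW(Y) using the standard algorithm.
FOLLOW(S) starts with {$}.
FIRST(S) = {0, 2, 3}
FIRST(X) = {0, 2, 3}
FIRST(Y) = {2}
FOLLOW(S) = {$}
FOLLOW(X) = {2}
FOLLOW(Y) = {2, 3}
Therefore, FOLLOW(Y) = {2, 3}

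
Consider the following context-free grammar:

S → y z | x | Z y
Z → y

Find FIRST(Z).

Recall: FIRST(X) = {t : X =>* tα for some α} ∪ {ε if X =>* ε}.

We compute FIRST(Z) using the standard algorithm.
FIRST(S) = {x, y}
FIRST(Z) = {y}
Therefore, FIRST(Z) = {y}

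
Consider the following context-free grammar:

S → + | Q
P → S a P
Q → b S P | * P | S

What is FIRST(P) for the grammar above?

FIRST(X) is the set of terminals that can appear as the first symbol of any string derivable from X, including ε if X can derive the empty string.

We compute FIRST(P) using the standard algorithm.
FIRST(P) = {*, +, b}
FIRST(Q) = {*, +, b}
FIRST(S) = {*, +, b}
Therefore, FIRST(P) = {*, +, b}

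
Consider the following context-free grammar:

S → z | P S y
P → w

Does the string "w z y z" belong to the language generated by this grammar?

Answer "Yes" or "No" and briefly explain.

No - no valid derivation exists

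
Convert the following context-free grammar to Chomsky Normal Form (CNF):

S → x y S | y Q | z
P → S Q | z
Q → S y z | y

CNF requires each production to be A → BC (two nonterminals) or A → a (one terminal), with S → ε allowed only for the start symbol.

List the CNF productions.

TX → x; TY → y; S → z; P → z; TZ → z; Q → y; S → TX X0; X0 → TY S; S → TY Q; P → S Q; Q → S X1; X1 → TY TZ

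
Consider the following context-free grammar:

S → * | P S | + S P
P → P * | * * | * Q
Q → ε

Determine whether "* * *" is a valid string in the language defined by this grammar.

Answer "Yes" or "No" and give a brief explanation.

Yes - a valid derivation exists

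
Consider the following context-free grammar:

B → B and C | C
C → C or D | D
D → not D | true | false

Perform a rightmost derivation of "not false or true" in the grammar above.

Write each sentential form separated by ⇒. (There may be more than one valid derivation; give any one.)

B ⇒ C ⇒ C or D ⇒ C or true ⇒ D or true ⇒ not D or true ⇒ not false or true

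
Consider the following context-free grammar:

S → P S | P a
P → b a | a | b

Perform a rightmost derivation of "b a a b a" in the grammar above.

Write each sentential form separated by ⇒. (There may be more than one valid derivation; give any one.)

S ⇒ P S ⇒ P P S ⇒ P P P a ⇒ P P b a ⇒ P a b a ⇒ b a a b a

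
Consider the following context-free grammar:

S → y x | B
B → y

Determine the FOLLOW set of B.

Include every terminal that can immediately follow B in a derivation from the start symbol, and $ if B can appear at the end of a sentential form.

We compute FOLLOW(B) using the standard algorithm.
FOLLOW(S) starts with {$}.
FIRST(B) = {y}
FIRST(S) = {y}
FOLLOW(B) = {$}
FOLLOW(S) = {$}
Therefore, FOLLOW(B) = {$}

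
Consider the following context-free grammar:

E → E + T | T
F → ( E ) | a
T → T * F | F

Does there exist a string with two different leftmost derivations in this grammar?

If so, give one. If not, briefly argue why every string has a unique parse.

No - every string in the language has a unique leftmost derivation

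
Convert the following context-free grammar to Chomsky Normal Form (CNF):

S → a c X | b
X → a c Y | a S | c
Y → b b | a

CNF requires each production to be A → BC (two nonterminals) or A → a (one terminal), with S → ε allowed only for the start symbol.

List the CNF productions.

TA → a; TC → c; S → b; X → c; TB → b; Y → a; S → TA X0; X0 → TC X; X → TA X1; X1 → TC Y; X → TA S; Y → TB TB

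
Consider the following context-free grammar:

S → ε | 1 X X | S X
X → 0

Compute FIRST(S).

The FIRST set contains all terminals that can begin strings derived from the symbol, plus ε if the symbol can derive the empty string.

We compute FIRST(S) using the standard algorithm.
FIRST(S) = {0, 1, ε}
FIRST(X) = {0}
Therefore, FIRST(S) = {0, 1, ε}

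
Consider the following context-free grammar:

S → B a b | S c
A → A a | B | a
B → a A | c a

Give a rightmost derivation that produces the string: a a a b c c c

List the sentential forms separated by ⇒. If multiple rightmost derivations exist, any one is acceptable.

S ⇒ S c ⇒ S c c ⇒ S c c c ⇒ B a b c c c ⇒ a A a b c c c ⇒ a a a b c c c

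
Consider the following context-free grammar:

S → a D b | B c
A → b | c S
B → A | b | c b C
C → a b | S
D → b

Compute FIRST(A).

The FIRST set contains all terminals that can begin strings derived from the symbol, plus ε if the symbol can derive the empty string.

We compute FIRST(A) using the standard algorithm.
FIRST(A) = {b, c}
FIRST(B) = {b, c}
FIRST(C) = {a, b, c}
FIRST(D) = {b}
FIRST(S) = {a, b, c}
Therefore, FIRST(A) = {b, c}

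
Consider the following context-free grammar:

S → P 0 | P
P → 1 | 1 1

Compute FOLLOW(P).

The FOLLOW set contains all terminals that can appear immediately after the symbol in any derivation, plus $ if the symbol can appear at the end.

We compute FOLLOW(P) using the standard algorithm.
FOLLOW(S) starts with {$}.
FIRST(P) = {1}
FIRST(S) = {1}
FOLLOW(P) = {$, 0}
FOLLOW(S) = {$}
Therefore, FOLLOW(P) = {$, 0}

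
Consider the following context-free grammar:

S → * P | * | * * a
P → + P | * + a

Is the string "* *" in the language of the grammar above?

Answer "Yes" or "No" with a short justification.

No - no valid derivation exists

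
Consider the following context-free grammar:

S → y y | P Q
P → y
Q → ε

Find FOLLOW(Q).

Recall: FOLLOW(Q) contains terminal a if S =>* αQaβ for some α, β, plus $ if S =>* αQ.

We compute FOLLOW(Q) using the standard algorithm.
FOLLOW(S) starts with {$}.
FIRST(P) = {y}
FIRST(Q) = {ε}
FIRST(S) = {y}
FOLLOW(P) = {$}
FOLLOW(Q) = {$}
FOLLOW(S) = {$}
Therefore, FOLLOW(Q) = {$}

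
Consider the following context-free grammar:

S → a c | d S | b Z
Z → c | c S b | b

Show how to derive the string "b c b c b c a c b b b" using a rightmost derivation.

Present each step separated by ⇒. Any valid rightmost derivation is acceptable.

S ⇒ b Z ⇒ b c S b ⇒ b c b Z b ⇒ b c b c S b b ⇒ b c b c b Z b b ⇒ b c b c b c S b b b ⇒ b c b c b c a c b b b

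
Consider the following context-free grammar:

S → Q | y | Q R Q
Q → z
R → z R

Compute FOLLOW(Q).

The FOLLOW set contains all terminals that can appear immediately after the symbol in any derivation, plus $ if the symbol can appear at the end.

We compute FOLLOW(Q) using the standard algorithm.
FOLLOW(S) starts with {$}.
FIRST(Q) = {z}
FIRST(R) = {z}
FIRST(S) = {y, z}
FOLLOW(Q) = {$, z}
FOLLOW(R) = {z}
FOLLOW(S) = {$}
Therefore, FOLLOW(Q) = {$, z}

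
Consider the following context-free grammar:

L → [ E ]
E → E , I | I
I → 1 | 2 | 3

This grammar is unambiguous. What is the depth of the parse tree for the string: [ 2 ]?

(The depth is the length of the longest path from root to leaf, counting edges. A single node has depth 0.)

3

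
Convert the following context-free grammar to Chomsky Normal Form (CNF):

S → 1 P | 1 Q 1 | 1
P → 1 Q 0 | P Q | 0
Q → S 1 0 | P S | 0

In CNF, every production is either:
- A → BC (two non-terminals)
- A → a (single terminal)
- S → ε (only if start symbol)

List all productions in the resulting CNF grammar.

T1 → 1; S → 1; T0 → 0; P → 0; Q → 0; S → T1 P; S → T1 X0; X0 → Q T1; P → T1 X1; X1 → Q T0; P → P Q; Q → S X2; X2 → T1 T0; Q → P S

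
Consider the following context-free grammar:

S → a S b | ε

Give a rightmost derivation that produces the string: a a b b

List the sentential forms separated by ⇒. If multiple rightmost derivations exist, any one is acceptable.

S ⇒ a S b ⇒ a a S b b ⇒ a a b b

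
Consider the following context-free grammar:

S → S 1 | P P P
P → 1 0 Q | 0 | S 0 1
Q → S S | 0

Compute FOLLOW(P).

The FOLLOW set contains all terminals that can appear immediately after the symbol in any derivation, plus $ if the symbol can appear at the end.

We compute FOLLOW(P) using the standard algorithm.
FOLLOW(S) starts with {$}.
FIRST(P) = {0, 1}
FIRST(Q) = {0, 1}
FIRST(S) = {0, 1}
FOLLOW(P) = {$, 0, 1}
FOLLOW(Q) = {$, 0, 1}
FOLLOW(S) = {$, 0, 1}
Therefore, FOLLOW(P) = {$, 0, 1}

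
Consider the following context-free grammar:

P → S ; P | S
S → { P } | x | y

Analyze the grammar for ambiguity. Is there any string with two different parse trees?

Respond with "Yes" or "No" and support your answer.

No - the grammar is unambiguous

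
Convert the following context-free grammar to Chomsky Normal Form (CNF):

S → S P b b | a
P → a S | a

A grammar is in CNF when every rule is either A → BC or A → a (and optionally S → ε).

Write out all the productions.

TB → b; S → a; TA → a; P → a; S → S X0; X0 → P X1; X1 → TB TB; P → TA S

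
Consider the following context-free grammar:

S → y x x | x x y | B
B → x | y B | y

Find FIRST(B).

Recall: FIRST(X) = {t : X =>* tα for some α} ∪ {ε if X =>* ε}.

We compute FIRST(B) using the standard algorithm.
FIRST(B) = {x, y}
FIRST(S) = {x, y}
Therefore, FIRST(B) = {x, y}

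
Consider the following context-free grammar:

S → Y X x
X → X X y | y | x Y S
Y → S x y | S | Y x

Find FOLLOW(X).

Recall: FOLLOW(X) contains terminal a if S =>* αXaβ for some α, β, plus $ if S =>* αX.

We compute FOLLOW(X) using the standard algorithm.
FOLLOW(S) starts with {$}.
FIRST(S) = {}
FIRST(X) = {x, y}
FIRST(Y) = {}
FOLLOW(S) = {$, x, y}
FOLLOW(X) = {x, y}
FOLLOW(Y) = {x, y}
Therefore, FOLLOW(X) = {x, y}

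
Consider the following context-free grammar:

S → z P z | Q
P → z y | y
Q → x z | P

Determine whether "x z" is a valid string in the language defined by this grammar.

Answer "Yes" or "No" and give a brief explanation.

Yes - a valid derivation exists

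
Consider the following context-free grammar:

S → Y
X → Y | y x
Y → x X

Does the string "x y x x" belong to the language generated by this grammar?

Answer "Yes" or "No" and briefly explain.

No - no valid derivation exists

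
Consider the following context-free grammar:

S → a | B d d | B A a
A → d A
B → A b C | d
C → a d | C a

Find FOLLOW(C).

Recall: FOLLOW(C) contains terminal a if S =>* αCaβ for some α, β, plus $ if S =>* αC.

We compute FOLLOW(C) using the standard algorithm.
FOLLOW(S) starts with {$}.
FIRST(A) = {d}
FIRST(B) = {d}
FIRST(C) = {a}
FIRST(S) = {a, d}
FOLLOW(A) = {a, b}
FOLLOW(B) = {d}
FOLLOW(C) = {a, d}
FOLLOW(S) = {$}
Therefore, FOLLOW(C) = {a, d}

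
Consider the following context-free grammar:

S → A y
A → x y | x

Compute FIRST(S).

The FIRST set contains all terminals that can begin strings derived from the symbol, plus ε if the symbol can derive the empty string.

We compute FIRST(S) using the standard algorithm.
FIRST(A) = {x}
FIRST(S) = {x}
Therefore, FIRST(S) = {x}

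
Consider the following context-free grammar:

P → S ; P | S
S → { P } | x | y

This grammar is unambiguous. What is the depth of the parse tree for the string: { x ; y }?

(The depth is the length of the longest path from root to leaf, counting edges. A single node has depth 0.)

5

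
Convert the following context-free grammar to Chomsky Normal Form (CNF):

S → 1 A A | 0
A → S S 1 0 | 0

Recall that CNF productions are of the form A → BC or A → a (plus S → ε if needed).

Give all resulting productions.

T1 → 1; S → 0; T0 → 0; A → 0; S → T1 X0; X0 → A A; A → S X1; X1 → S X2; X2 → T1 T0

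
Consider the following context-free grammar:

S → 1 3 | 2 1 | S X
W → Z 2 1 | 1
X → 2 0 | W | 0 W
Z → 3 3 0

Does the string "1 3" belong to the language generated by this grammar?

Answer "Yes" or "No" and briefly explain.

Yes - a valid derivation exists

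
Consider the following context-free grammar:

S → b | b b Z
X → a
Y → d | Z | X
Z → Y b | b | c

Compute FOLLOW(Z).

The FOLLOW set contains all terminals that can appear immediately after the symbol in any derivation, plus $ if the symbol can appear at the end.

We compute FOLLOW(Z) using the standard algorithm.
FOLLOW(S) starts with {$}.
FIRST(S) = {b}
FIRST(X) = {a}
FIRST(Y) = {a, b, c, d}
FIRST(Z) = {a, b, c, d}
FOLLOW(S) = {$}
FOLLOW(X) = {b}
FOLLOW(Y) = {b}
FOLLOW(Z) = {$, b}
Therefore, FOLLOW(Z) = {$, b}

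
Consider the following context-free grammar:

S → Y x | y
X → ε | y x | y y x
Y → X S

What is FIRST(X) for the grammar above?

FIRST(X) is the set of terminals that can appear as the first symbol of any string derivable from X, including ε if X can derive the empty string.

We compute FIRST(X) using the standard algorithm.
FIRST(S) = {y}
FIRST(X) = {y, ε}
FIRST(Y) = {y}
Therefore, FIRST(X) = {y, ε}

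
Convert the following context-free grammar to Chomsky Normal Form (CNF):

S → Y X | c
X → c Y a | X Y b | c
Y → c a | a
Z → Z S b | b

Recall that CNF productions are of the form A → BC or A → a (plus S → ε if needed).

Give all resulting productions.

S → c; TC → c; TA → a; TB → b; X → c; Y → a; Z → b; S → Y X; X → TC X0; X0 → Y TA; X → X X1; X1 → Y TB; Y → TC TA; Z → Z X2; X2 → S TB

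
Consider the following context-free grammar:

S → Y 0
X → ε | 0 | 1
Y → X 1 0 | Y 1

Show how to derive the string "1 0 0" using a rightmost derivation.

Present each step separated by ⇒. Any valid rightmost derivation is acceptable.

S ⇒ Y 0 ⇒ X 1 0 0 ⇒ 1 0 0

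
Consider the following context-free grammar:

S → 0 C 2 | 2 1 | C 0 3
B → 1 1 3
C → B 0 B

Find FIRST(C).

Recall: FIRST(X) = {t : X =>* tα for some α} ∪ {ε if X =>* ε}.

We compute FIRST(C) using the standard algorithm.
FIRST(B) = {1}
FIRST(C) = {1}
FIRST(S) = {0, 1, 2}
Therefore, FIRST(C) = {1}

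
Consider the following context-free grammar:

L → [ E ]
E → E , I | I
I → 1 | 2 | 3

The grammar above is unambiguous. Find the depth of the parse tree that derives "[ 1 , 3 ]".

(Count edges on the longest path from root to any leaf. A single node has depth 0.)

4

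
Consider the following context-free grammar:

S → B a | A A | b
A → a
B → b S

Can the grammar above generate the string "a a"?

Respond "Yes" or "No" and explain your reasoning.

Yes - a valid derivation exists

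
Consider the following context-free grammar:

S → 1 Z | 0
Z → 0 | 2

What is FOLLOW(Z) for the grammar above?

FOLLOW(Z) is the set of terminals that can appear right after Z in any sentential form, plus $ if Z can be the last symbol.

We compute FOLLOW(Z) using the standard algorithm.
FOLLOW(S) starts with {$}.
FIRST(S) = {0, 1}
FIRST(Z) = {0, 2}
FOLLOW(S) = {$}
FOLLOW(Z) = {$}
Therefore, FOLLOW(Z) = {$}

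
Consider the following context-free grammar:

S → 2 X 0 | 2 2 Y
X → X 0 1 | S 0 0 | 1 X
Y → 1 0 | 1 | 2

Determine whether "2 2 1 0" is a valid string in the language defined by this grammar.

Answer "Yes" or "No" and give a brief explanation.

Yes - a valid derivation exists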